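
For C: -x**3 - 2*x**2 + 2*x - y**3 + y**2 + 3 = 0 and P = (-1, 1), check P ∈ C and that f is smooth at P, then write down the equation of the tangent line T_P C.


Tangent line at P: 3*x - y + 4 = 0.

Step 1: f(-1, 1) = 0, so P lies on C.
Step 2: partial derivatives
  f_x(x, y) = -3*x**2 - 4*x + 2, f_y(x, y) = -3*y**2 + 2*y.
  f_x(P) = 3, f_y(P) = -1 (gradient nonzero, so P is smooth).
Step 3: tangent line at P: 3·(x − -1) + -1·(y − 1) = 0.
Expanding: 3*x - y + 4 = 0.


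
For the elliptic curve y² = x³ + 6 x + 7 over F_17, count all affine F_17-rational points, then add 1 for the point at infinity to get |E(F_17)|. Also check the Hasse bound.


Affine points = {(3, 1), (3, 16), (5, 3), (5, 14), (6, 2), (6, 15), (7, 1), (7, 16), (9, 5), (9, 12), (10, 8), (10, 9), (13, 2), (13, 15), (14, 8), (14, 9), (15, 2), (15, 15), (16, 0)}; affine count = 19; |E(F_17)| = 20.

Discriminant check: Δ ∝ 4a³ + 27b² = 4·6³ + 27·7² = 4·216 + 27·49 ≡ 11 (mod 17). Nonzero ⇒ E is nonsingular.
For each x ∈ F_17, compute rhs = x³ + 6·x + 7 mod 17, then count y ∈ F_17 with y² ≡ rhs.
  x = 0: rhs = 7, matching y values: none (0 points).
  x = 1: rhs = 14, matching y values: none (0 points).
  x = 2: rhs = 10, matching y values: none (0 points).
  x = 3: rhs = 1, matching y values: 1, 16 (2 points).
  x = 4: rhs = 10, matching y values: none (0 points).
  x = 5: rhs = 9, matching y values: 3, 14 (2 points).
  x = 6: rhs = 4, matching y values: 2, 15 (2 points).
  x = 7: rhs = 1, matching y values: 1, 16 (2 points).
  x = 8: rhs = 6, matching y values: none (0 points).
  x = 9: rhs = 8, matching y values: 5, 12 (2 points).
  x = 10: rhs = 13, matching y values: 8, 9 (2 points).
  x = 11: rhs = 10, matching y values: none (0 points).
  x = 12: rhs = 5, matching y values: none (0 points).
  x = 13: rhs = 4, matching y values: 2, 15 (2 points).
  x = 14: rhs = 13, matching y values: 8, 9 (2 points).
  x = 15: rhs = 4, matching y values: 2, 15 (2 points).
  x = 16: rhs = 0, matching y values: 0 (1 points).
Total affine count: 19.
Full point count |E(F_17)| = 19 + 1 = 20.
Hasse bound: |20 − (17+1)| = |2| = 2 ≤ 2√17 ≈ 8.2462 ✓.


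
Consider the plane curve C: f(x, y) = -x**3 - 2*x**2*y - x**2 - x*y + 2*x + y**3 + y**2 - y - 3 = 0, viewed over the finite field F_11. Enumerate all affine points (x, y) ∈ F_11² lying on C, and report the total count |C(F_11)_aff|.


Affine F_11-points: {(2, 0), (2, 10), (3, 0), (3, 10), (4, 1), (4, 4), (4, 5), (5, 0), (5, 3), (5, 7), (7, 10), (8, 2), (8, 6), (9, 8)}; count = 14.

For each of the 121 pairs (x, y) ∈ F_11², evaluate f(x, y) mod 11. Record the zeros.
  x = 0: [0↦8, 1↦9, 2↦7, 3↦8, 4↦7, 5↦10, 6↦1, 7↦8, 8↦4, 9↦6, 10↦9]  zeros at y ∈ ∅
  x = 1: [0↦8, 1↦6, 2↦1, 3↦10, 4↦6, 5↦6, 6↦5, 7↦9, 8↦2, 9↦1, 10↦1]  zeros at y ∈ ∅
  x = 2: [0↦0, 1↦2, 2↦1, 3↦3, 4↦3, 5↦7, 6↦10, 7↦7, 8↦4, 9↦7, 10↦0]  zeros at y ∈ {0, 10}
  x = 3: [0↦0, 1↦2, 2↦1, 3↦3, 4↦3, 5↦7, 6↦10, 7↦7, 8↦4, 9↦7, 10↦0]  zeros at y ∈ {0, 10}
  x = 4: [0↦2, 1↦0, 2↦6, 3↦4, 4↦0, 5↦0, 6↦10, 7↦3, 8↦7, 9↦6, 10↦6]  zeros at y ∈ {1, 4, 5}
  x = 5: [0↦0, 1↦1, 2↦10, 3↦0, 4↦10, 5↦2, 6↦4, 7↦0, 8↦7, 9↦9, 10↦1]  zeros at y ∈ {0, 3, 7}
  x = 6: [0↦10, 1↦10, 2↦7, 3↦7, 4↦5, 5↦7, 6↦8, 7↦3, 8↦9, 9↦10, 10↦1]  zeros at y ∈ ∅
  x = 7: [0↦4, 1↦10, 2↦2, 3↦8, 4↦1, 5↦9, 6↦5, 7↦6, 8↦7, 9↦3, 10↦0]  zeros at y ∈ {10}
  x = 8: [0↦9, 1↦6, 2↦0, 3↦8, 4↦3, 5↦2, 6↦0, 7↦3, 8↦6, 9↦4, 10↦3]  zeros at y ∈ {2, 6}
  x = 9: [0↦8, 1↦3, 2↦6, 3↦1, 4↦5, 5↦2, 6↦9, 7↦10, 8↦0, 9↦7, 10↦4]  zeros at y ∈ {8}
  x = 10: [0↦6, 1↦6, 2↦3, 3↦3, 4↦1, 5↦3, 6↦4, 7↦10, 8↦5, 9↦6, 10↦8]  zeros at y ∈ ∅
Collecting zeros: affine points = {(2, 0), (2, 10), (3, 0), (3, 10), (4, 1), (4, 4), (4, 5), (5, 0), (5, 3), (5, 7), (7, 10), (8, 2), (8, 6), (9, 8)}.
Total count |C(F_11)_aff| = 14.


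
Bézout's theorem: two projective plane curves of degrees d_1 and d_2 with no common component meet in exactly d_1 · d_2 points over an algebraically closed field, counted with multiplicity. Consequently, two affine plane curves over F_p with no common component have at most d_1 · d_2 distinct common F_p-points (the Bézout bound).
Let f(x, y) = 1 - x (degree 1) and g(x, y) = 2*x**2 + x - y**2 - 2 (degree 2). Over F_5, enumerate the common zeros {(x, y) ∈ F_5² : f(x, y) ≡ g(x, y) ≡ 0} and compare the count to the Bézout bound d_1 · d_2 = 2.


Common zeros: {(1, 1), (1, 4)}; count = 2; Bézout bound = 2.

deg(f) = 1, deg(g) = 2, so Bézout bound = 2.
Scan x ∈ F_5. For each x, list the y ∈ F_5 with f(x, y) ≡ 0 and those with g(x, y) ≡ 0 (mod 5); the common zeros in that column are the intersection.
  x = 0: f ≡ 0 at y ∈ ∅; g ≡ 0 at y ∈ ∅; common: ∅.
  x = 1: f ≡ 0 at y ∈ {0, 1, 2, 3, 4}; g ≡ 0 at y ∈ {1, 4}; common: {1, 4}.
  x = 2: f ≡ 0 at y ∈ ∅; g ≡ 0 at y ∈ ∅; common: ∅.
  x = 3: f ≡ 0 at y ∈ ∅; g ≡ 0 at y ∈ {2, 3}; common: ∅.
  x = 4: f ≡ 0 at y ∈ ∅; g ≡ 0 at y ∈ {2, 3}; common: ∅.
Collecting: common zeros = {(1, 1), (1, 4)}, so the count is 2.
Comparison with the Bézout bound: 2 ≤ 2 = deg(f)·deg(g), as expected for curves with no common component (the bound is attained).


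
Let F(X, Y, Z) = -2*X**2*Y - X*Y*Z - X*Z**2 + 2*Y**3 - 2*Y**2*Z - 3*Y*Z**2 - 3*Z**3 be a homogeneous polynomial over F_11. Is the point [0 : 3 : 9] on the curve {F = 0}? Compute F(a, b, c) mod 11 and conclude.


F(0,3,9) ≡ 1 (mod 11); P is NOT on the curve.

Evaluate F(0, 3, 9) term-by-term (mod 11).
  -2*X**2*Y ↦ -2·0·3·1 = 0
  -X*Y*Z ↦ -1·0·3·9 = 0
  -X*Z**2 ↦ -1·0·1·81 = 0
  2*Y**3 ↦ 2·1·27·1 = 54
  -2*Y**2*Z ↦ -2·1·9·9 = -162
  -3*Y*Z**2 ↦ -3·1·3·81 = -729
  -3*Z**3 ↦ -3·1·1·729 = -2187
Sum: F(0, 3, 9) = (0) + (0) + (0) + (54) + (-162) + (-729) + (-2187) = -3024.
Reducing mod 11: -3024 ≡ 1 (mod 11).
Since F(a, b, c) ≡ 1 ≠ 0 (mod 11), P does NOT lie on the curve.


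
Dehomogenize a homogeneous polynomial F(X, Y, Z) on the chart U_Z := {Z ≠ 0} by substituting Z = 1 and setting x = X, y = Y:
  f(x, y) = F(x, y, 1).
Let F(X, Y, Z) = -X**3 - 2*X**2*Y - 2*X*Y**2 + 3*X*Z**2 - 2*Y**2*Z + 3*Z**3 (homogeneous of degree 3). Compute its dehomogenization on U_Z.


f(x, y) = -x**3 - 2*x**2*y - 2*x*y**2 + 3*x - 2*y**2 + 3

On U_Z we set Z = 1. Each monomial c·X^i·Y^j·Z^k in F becomes c·x^i·y^j·1^k = c·x^i·y^j.
Substituting Z = 1: F(X, Y, 1) = -x**3 - 2*x**2*y - 2*x*y**2 + 3*x - 2*y**2 + 3.
Note: deg(f) ≤ deg(F) = 3; strict inequality happens when F is divisible by Z (lost terms).


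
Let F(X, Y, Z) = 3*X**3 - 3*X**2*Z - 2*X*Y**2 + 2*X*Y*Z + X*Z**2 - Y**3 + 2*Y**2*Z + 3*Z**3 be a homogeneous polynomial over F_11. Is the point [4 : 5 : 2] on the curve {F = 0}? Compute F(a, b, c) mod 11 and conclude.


F(4,5,2) ≡ 2 (mod 11); P is NOT on the curve.

Evaluate F(4, 5, 2) term-by-term (mod 11).
  3*X**3 ↦ 3·64·1·1 = 192
  -3*X**2*Z ↦ -3·16·1·2 = -96
  -2*X*Y**2 ↦ -2·4·25·1 = -200
  2*X*Y*Z ↦ 2·4·5·2 = 80
  X*Z**2 ↦ 1·4·1·4 = 16
  -Y**3 ↦ -1·1·125·1 = -125
  2*Y**2*Z ↦ 2·1·25·2 = 100
  3*Z**3 ↦ 3·1·1·8 = 24
Sum: F(4, 5, 2) = (192) + (-96) + (-200) + (80) + (16) + (-125) + (100) + (24) = -9.
Reducing mod 11: -9 ≡ 2 (mod 11).
Since F(a, b, c) ≡ 2 ≠ 0 (mod 11), P does NOT lie on the curve.


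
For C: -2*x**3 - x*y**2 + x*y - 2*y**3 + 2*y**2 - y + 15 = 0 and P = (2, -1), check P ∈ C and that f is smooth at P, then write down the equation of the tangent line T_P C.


Tangent line at P: -26*x - 5*y + 47 = 0.

Step 1: f(2, -1) = 0, so P lies on C.
Step 2: partial derivatives
  f_x(x, y) = -6*x**2 - y**2 + y, f_y(x, y) = -2*x*y + x - 6*y**2 + 4*y - 1.
  f_x(P) = -26, f_y(P) = -5 (gradient nonzero, so P is smooth).
Step 3: tangent line at P: -26·(x − 2) + -5·(y − -1) = 0.
Expanding: -26*x - 5*y + 47 = 0.


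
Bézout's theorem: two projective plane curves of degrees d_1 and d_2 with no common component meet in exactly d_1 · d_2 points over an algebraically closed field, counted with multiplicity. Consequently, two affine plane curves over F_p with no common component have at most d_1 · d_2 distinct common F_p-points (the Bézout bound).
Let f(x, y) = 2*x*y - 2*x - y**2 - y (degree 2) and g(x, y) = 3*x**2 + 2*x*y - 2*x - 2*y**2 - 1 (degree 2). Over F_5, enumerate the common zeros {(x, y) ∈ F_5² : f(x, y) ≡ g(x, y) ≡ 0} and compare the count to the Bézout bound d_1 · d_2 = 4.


Common zeros: {(3, 3)}; count = 1; Bézout bound = 4.

deg(f) = 2, deg(g) = 2, so Bézout bound = 4.
Scan x ∈ F_5. For each x, list the y ∈ F_5 with f(x, y) ≡ 0 and those with g(x, y) ≡ 0 (mod 5); the common zeros in that column are the intersection.
  x = 0: f ≡ 0 at y ∈ {0, 4}; g ≡ 0 at y ∈ ∅; common: ∅.
  x = 1: f ≡ 0 at y ∈ ∅; g ≡ 0 at y ∈ {0, 1}; common: ∅.
  x = 2: f ≡ 0 at y ∈ ∅; g ≡ 0 at y ∈ ∅; common: ∅.
  x = 3: f ≡ 0 at y ∈ {2, 3}; g ≡ 0 at y ∈ {0, 3}; common: {3}.
  x = 4: f ≡ 0 at y ∈ ∅; g ≡ 0 at y ∈ {1, 3}; common: ∅.
Collecting: common zeros = {(3, 3)}, so the count is 1.
Comparison with the Bézout bound: 1 ≤ 4 = deg(f)·deg(g), as expected for curves with no common component (the affine F_5-count falls short of the bound because intersections may lie at infinity, over extension fields, or carry multiplicity).


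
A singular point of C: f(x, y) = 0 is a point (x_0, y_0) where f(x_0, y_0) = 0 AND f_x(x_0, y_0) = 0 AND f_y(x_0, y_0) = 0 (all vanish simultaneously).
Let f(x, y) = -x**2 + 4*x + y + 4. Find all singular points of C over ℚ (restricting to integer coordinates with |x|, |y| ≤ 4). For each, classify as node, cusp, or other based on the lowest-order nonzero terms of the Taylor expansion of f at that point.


No singular points in the scanned grid; C is smooth there.

Compute partial derivatives:
  f_x = 4 - 2*x.
  f_y = 1.
f_y = 1 is a nonzero constant, so f_y never vanishes: no point (x, y) can satisfy f = f_x = f_y = 0. In particular no (x, y) ∈ {−4, ..., 4}² is singular; the curve is smooth.


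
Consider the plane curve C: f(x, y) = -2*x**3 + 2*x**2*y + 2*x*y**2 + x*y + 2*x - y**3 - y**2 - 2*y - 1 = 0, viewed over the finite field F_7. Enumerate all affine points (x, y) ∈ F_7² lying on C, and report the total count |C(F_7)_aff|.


Affine F_7-points: {(0, 5), (1, 1), (1, 6), (2, 2), (3, 0), (4, 4), (4, 6), (5, 3)}; count = 8.

For each of the 49 pairs (x, y) ∈ F_7², evaluate f(x, y) mod 7. Record the zeros.
  x = 0: [0↦6, 1↦2, 2↦4, 3↦6, 4↦2, 5↦0, 6↦1]  zeros at y ∈ {5}
  x = 1: [0↦6, 1↦0, 2↦4, 3↦5, 4↦4, 5↦2, 6↦0]  zeros at y ∈ {1, 6}
  x = 2: [0↦1, 1↦4, 2↦0, 3↦4, 4↦3, 5↦5, 6↦4]  zeros at y ∈ {2}
  x = 3: [0↦0, 1↦2, 2↦1, 3↦5, 4↦1, 5↦4, 6↦1]  zeros at y ∈ {0}
  x = 4: [0↦5, 1↦3, 2↦2, 3↦3, 4↦0, 5↦1, 6↦0]  zeros at y ∈ {4, 6}
  x = 5: [0↦4, 1↦2, 2↦5, 3↦0, 4↦2, 5↦5, 6↦3]  zeros at y ∈ {3}
  x = 6: [0↦6, 1↦1, 2↦5, 3↦5, 4↦2, 5↦4, 6↦5]  zeros at y ∈ ∅
Collecting zeros: affine points = {(0, 5), (1, 1), (1, 6), (2, 2), (3, 0), (4, 4), (4, 6), (5, 3)}.
Total count |C(F_7)_aff| = 8.


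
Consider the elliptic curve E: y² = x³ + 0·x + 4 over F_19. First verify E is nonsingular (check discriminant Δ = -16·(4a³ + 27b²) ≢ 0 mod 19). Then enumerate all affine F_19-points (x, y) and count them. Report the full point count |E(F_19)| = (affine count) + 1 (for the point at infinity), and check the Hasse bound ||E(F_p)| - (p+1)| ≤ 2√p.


Affine points = {(0, 2), (0, 17), (1, 9), (1, 10), (4, 7), (4, 12), (6, 7), (6, 12), (7, 9), (7, 10), (9, 7), (9, 12), (10, 4), (10, 15), (11, 9), (11, 10), (13, 4), (13, 15), (15, 4), (15, 15)}; affine count = 20; |E(F_19)| = 21.

Discriminant check: Δ ∝ 4a³ + 27b² = 4·0³ + 27·4² = 4·0 + 27·16 ≡ 14 (mod 19). Nonzero ⇒ E is nonsingular.
For each x ∈ F_19, compute rhs = x³ + 0·x + 4 mod 19, then count y ∈ F_19 with y² ≡ rhs.
  x = 0: rhs = 4, matching y values: 2, 17 (2 points).
  x = 1: rhs = 5, matching y values: 9, 10 (2 points).
  x = 2: rhs = 12, matching y values: none (0 points).
  x = 3: rhs = 12, matching y values: none (0 points).
  x = 4: rhs = 11, matching y values: 7, 12 (2 points).
  x = 5: rhs = 15, matching y values: none (0 points).
  x = 6: rhs = 11, matching y values: 7, 12 (2 points).
  x = 7: rhs = 5, matching y values: 9, 10 (2 points).
  x = 8: rhs = 3, matching y values: none (0 points).
  x = 9: rhs = 11, matching y values: 7, 12 (2 points).
  x = 10: rhs = 16, matching y values: 4, 15 (2 points).
  x = 11: rhs = 5, matching y values: 9, 10 (2 points).
  x = 12: rhs = 3, matching y values: none (0 points).
  x = 13: rhs = 16, matching y values: 4, 15 (2 points).
  x = 14: rhs = 12, matching y values: none (0 points).
  x = 15: rhs = 16, matching y values: 4, 15 (2 points).
  x = 16: rhs = 15, matching y values: none (0 points).
  x = 17: rhs = 15, matching y values: none (0 points).
  x = 18: rhs = 3, matching y values: none (0 points).
Total affine count: 20.
Full point count |E(F_19)| = 20 + 1 = 21.
Hasse bound: |21 − (19+1)| = |1| = 1 ≤ 2√19 ≈ 8.7178 ✓.


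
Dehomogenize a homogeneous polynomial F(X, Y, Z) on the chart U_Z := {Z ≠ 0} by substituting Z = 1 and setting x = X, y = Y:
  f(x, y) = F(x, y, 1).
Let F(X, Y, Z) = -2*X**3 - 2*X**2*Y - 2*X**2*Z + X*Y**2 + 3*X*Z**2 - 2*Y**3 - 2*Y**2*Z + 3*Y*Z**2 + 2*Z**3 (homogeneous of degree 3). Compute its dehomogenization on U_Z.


f(x, y) = -2*x**3 - 2*x**2*y - 2*x**2 + x*y**2 + 3*x - 2*y**3 - 2*y**2 + 3*y + 2

On U_Z we set Z = 1. Each monomial c·X^i·Y^j·Z^k in F becomes c·x^i·y^j·1^k = c·x^i·y^j.
Substituting Z = 1: F(X, Y, 1) = -2*x**3 - 2*x**2*y - 2*x**2 + x*y**2 + 3*x - 2*y**3 - 2*y**2 + 3*y + 2.
Note: deg(f) ≤ deg(F) = 3; strict inequality happens when F is divisible by Z (lost terms).


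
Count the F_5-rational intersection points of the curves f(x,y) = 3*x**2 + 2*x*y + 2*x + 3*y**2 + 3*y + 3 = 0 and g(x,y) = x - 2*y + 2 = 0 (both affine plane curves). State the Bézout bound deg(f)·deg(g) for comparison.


Common zeros: {(2, 2)}; count = 1; Bézout bound = 2.

deg(f) = 2, deg(g) = 1, so Bézout bound = 2.
Scan x ∈ F_5. For each x, list the y ∈ F_5 with f(x, y) ≡ 0 and those with g(x, y) ≡ 0 (mod 5); the common zeros in that column are the intersection.
  x = 0: f ≡ 0 at y ∈ ∅; g ≡ 0 at y ∈ {1}; common: ∅.
  x = 1: f ≡ 0 at y ∈ {2, 3}; g ≡ 0 at y ∈ {4}; common: ∅.
  x = 2: f ≡ 0 at y ∈ {2, 4}; g ≡ 0 at y ∈ {2}; common: {2}.
  x = 3: f ≡ 0 at y ∈ {3, 4}; g ≡ 0 at y ∈ {0}; common: ∅.
  x = 4: f ≡ 0 at y ∈ ∅; g ≡ 0 at y ∈ {3}; common: ∅.
Collecting: common zeros = {(2, 2)}, so the count is 1.
Comparison with the Bézout bound: 1 ≤ 2 = deg(f)·deg(g), as expected for curves with no common component (the affine F_5-count falls short of the bound because intersections may lie at infinity, over extension fields, or carry multiplicity).


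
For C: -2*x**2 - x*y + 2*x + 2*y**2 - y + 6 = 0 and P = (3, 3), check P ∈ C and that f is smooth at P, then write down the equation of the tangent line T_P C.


Tangent line at P: -13*x + 8*y + 15 = 0.

Step 1: f(3, 3) = 0, so P lies on C.
Step 2: partial derivatives
  f_x(x, y) = -4*x - y + 2, f_y(x, y) = -x + 4*y - 1.
  f_x(P) = -13, f_y(P) = 8 (gradient nonzero, so P is smooth).
Step 3: tangent line at P: -13·(x − 3) + 8·(y − 3) = 0.
Expanding: -13*x + 8*y + 15 = 0.


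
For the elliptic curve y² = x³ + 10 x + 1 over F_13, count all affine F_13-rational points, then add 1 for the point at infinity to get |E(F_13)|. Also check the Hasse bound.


Affine points = {(0, 1), (0, 12), (1, 5), (1, 8), (2, 4), (2, 9), (4, 1), (4, 12), (6, 2), (6, 11), (9, 1), (9, 12), (10, 3), (10, 10), (11, 5), (11, 8), (12, 4), (12, 9)}; affine count = 18; |E(F_13)| = 19.

Discriminant check: Δ ∝ 4a³ + 27b² = 4·10³ + 27·1² = 4·1000 + 27·1 ≡ 10 (mod 13). Nonzero ⇒ E is nonsingular.
For each x ∈ F_13, compute rhs = x³ + 10·x + 1 mod 13, then count y ∈ F_13 with y² ≡ rhs.
  x = 0: rhs = 1, matching y values: 1, 12 (2 points).
  x = 1: rhs = 12, matching y values: 5, 8 (2 points).
  x = 2: rhs = 3, matching y values: 4, 9 (2 points).
  x = 3: rhs = 6, matching y values: none (0 points).
  x = 4: rhs = 1, matching y values: 1, 12 (2 points).
  x = 5: rhs = 7, matching y values: none (0 points).
  x = 6: rhs = 4, matching y values: 2, 11 (2 points).
  x = 7: rhs = 11, matching y values: none (0 points).
  x = 8: rhs = 8, matching y values: none (0 points).
  x = 9: rhs = 1, matching y values: 1, 12 (2 points).
  x = 10: rhs = 9, matching y values: 3, 10 (2 points).
  x = 11: rhs = 12, matching y values: 5, 8 (2 points).
  x = 12: rhs = 3, matching y values: 4, 9 (2 points).
Total affine count: 18.
Full point count |E(F_13)| = 18 + 1 = 19.
Hasse bound: |19 − (13+1)| = |5| = 5 ≤ 2√13 ≈ 7.2111 ✓.


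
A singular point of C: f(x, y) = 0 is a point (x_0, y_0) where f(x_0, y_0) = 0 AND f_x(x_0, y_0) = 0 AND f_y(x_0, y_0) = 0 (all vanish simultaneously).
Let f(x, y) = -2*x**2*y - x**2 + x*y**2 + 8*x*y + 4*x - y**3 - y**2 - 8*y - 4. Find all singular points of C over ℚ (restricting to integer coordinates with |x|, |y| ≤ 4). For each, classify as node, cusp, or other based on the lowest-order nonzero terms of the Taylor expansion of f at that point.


Singular points: {(2, 0)}; classification: node.

Compute partial derivatives:
  f_x = -4*x*y - 2*x + y**2 + 8*y + 4.
  f_y = -2*x**2 + 2*x*y + 8*x - 3*y**2 - 2*y - 8.
Scan x_0 ∈ {−4, ..., 4}. For each x_0, f_y(x_0, y) is a polynomial in y; find its integer roots y ∈ {−4, ..., 4}, then test f_x and f at those candidates.
  x = -4: f_y(-4, y) = -3*y**2 - 10*y - 72; no integer root y with |y| ≤ 4.
  x = -3: f_y(-3, y) = -3*y**2 - 8*y - 50; no integer root y with |y| ≤ 4.
  x = -2: f_y(-2, y) = -3*y**2 - 6*y - 32; no integer root y with |y| ≤ 4.
  x = -1: f_y(-1, y) = -3*y**2 - 4*y - 18; no integer root y with |y| ≤ 4.
  x = 0: f_y(0, y) = -3*y**2 - 2*y - 8; no integer root y with |y| ≤ 4.
  x = 1: f_y(1, y) = -3*y**2 - 2; no integer root y with |y| ≤ 4.
  x = 2: f_y(2, y) = -3*y**2 + 2*y; vanishes at y ∈ {0}. (2, 0): f_x = 0, f = 0 — SINGULAR.
  x = 3: f_y(3, y) = -3*y**2 + 4*y - 2; no integer root y with |y| ≤ 4.
  x = 4: f_y(4, y) = -3*y**2 + 6*y - 8; no integer root y with |y| ≤ 4.
Only singular point on the grid: (2, 0).
Classify: substitute x = 2 + u, y = 0 + v and expand: f = -2*u**2*v - u**2 + u*v**2 - v**3 + v**2.
No constant or linear terms (consistent with a singular point). Quadratic part: -u**2 + v**2. Cubic part: -2*u**2*v + u*v**2 - v**3.
The quadratic part v**2 - u**2 = (v − u)(v + u) splits into two distinct linear factors, so there are two distinct tangent lines y − 0 = ±(x − 2) — this is a node (ordinary double point).
Classification: node.


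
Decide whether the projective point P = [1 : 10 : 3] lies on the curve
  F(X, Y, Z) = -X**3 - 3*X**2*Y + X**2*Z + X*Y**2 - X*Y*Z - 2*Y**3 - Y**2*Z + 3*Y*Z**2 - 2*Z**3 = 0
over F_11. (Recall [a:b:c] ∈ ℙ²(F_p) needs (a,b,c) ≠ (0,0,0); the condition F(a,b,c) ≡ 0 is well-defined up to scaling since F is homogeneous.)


F(1,10,3) ≡ 4 (mod 11); P is NOT on the curve.

Evaluate F(1, 10, 3) term-by-term (mod 11).
  -X**3 ↦ -1·1·1·1 = -1
  -3*X**2*Y ↦ -3·1·10·1 = -30
  X**2*Z ↦ 1·1·1·3 = 3
  X*Y**2 ↦ 1·1·100·1 = 100
  -X*Y*Z ↦ -1·1·10·3 = -30
  -2*Y**3 ↦ -2·1·1000·1 = -2000
  -Y**2*Z ↦ -1·1·100·3 = -300
  3*Y*Z**2 ↦ 3·1·10·9 = 270
  -2*Z**3 ↦ -2·1·1·27 = -54
Sum: F(1, 10, 3) = (-1) + (-30) + (3) + (100) + (-30) + (-2000) + (-300) + (270) + (-54) = -2042.
Reducing mod 11: -2042 ≡ 4 (mod 11).
Since F(a, b, c) ≡ 4 ≠ 0 (mod 11), P does NOT lie on the curve.


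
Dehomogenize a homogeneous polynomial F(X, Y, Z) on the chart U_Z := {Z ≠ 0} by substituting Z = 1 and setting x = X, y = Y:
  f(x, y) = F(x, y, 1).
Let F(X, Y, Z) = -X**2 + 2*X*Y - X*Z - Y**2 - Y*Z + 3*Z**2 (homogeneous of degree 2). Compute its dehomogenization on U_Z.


f(x, y) = -x**2 + 2*x*y - x - y**2 - y + 3

On U_Z we set Z = 1. Each monomial c·X^i·Y^j·Z^k in F becomes c·x^i·y^j·1^k = c·x^i·y^j.
Substituting Z = 1: F(X, Y, 1) = -x**2 + 2*x*y - x - y**2 - y + 3.
Note: deg(f) ≤ deg(F) = 2; strict inequality happens when F is divisible by Z (lost terms).


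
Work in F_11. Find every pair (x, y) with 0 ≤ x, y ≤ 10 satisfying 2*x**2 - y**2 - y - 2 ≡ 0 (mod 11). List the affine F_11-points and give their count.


Affine F_11-points: {(0, 4), (0, 6), (1, 0), (1, 10), (2, 2), (2, 8), (4, 5), (7, 5), (9, 2), (9, 8), (10, 0), (10, 10)}; count = 12.

For each of the 121 pairs (x, y) ∈ F_11², evaluate f(x, y) mod 11. Record the zeros.
  x = 0: [0↦9, 1↦7, 2↦3, 3↦8, 4↦0, 5↦1, 6↦0, 7↦8, 8↦3, 9↦7, 10↦9]  zeros at y ∈ {4, 6}
  x = 1: [0↦0, 1↦9, 2↦5, 3↦10, 4↦2, 5↦3, 6↦2, 7↦10, 8↦5, 9↦9, 10↦0]  zeros at y ∈ {0, 10}
  x = 2: [0↦6, 1↦4, 2↦0, 3↦5, 4↦8, 5↦9, 6↦8, 7↦5, 8↦0, 9↦4, 10↦6]  zeros at y ∈ {2, 8}
  x = 3: [0↦5, 1↦3, 2↦10, 3↦4, 4↦7, 5↦8, 6↦7, 7↦4, 8↦10, 9↦3, 10↦5]  zeros at y ∈ ∅
  x = 4: [0↦8, 1↦6, 2↦2, 3↦7, 4↦10, 5↦0, 6↦10, 7↦7, 8↦2, 9↦6, 10↦8]  zeros at y ∈ {5}
  x = 5: [0↦4, 1↦2, 2↦9, 3↦3, 4↦6, 5↦7, 6↦6, 7↦3, 8↦9, 9↦2, 10↦4]  zeros at y ∈ ∅
  x = 6: [0↦4, 1↦2, 2↦9, 3↦3, 4↦6, 5↦7, 6↦6, 7↦3, 8↦9, 9↦2, 10↦4]  zeros at y ∈ ∅
  x = 7: [0↦8, 1↦6, 2↦2, 3↦7, 4↦10, 5↦0, 6↦10, 7↦7, 8↦2, 9↦6, 10↦8]  zeros at y ∈ {5}
  x = 8: [0↦5, 1↦3, 2↦10, 3↦4, 4↦7, 5↦8, 6↦7, 7↦4, 8↦10, 9↦3, 10↦5]  zeros at y ∈ ∅
  x = 9: [0↦6, 1↦4, 2↦0, 3↦5, 4↦8, 5↦9, 6↦8, 7↦5, 8↦0, 9↦4, 10↦6]  zeros at y ∈ {2, 8}
  x = 10: [0↦0, 1↦9, 2↦5, 3↦10, 4↦2, 5↦3, 6↦2, 7↦10, 8↦5, 9↦9, 10↦0]  zeros at y ∈ {0, 10}
Collecting zeros: affine points = {(0, 4), (0, 6), (1, 0), (1, 10), (2, 2), (2, 8), (4, 5), (7, 5), (9, 2), (9, 8), (10, 0), (10, 10)}.
Total count |C(F_11)_aff| = 12.


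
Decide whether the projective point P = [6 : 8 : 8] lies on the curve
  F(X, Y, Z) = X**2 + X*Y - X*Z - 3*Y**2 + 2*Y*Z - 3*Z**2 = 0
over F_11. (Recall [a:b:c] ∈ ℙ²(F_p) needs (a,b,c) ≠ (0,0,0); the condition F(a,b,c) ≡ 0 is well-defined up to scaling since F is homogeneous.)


F(6,8,8) ≡ 0 (mod 11); P is on the curve.

Evaluate F(6, 8, 8) term-by-term (mod 11).
  X**2 ↦ 1·36·1·1 = 36
  X*Y ↦ 1·6·8·1 = 48
  -X*Z ↦ -1·6·1·8 = -48
  -3*Y**2 ↦ -3·1·64·1 = -192
  2*Y*Z ↦ 2·1·8·8 = 128
  -3*Z**2 ↦ -3·1·1·64 = -192
Sum: F(6, 8, 8) = (36) + (48) + (-48) + (-192) + (128) + (-192) = -220.
Reducing mod 11: -220 ≡ 0 (mod 11).
Since F(a, b, c) ≡ 0 (mod 11), P lies on the curve.


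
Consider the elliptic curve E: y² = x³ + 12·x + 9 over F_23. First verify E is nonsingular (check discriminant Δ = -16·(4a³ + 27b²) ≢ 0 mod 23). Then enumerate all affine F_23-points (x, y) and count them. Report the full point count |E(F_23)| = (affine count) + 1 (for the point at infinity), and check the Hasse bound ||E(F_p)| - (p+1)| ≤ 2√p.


Affine points = {(0, 3), (0, 20), (2, 8), (2, 15), (3, 7), (3, 16), (4, 11), (4, 12), (9, 8), (9, 15), (10, 5), (10, 18), (11, 0), (12, 8), (12, 15), (13, 4), (13, 19), (14, 0), (18, 10), (18, 13), (19, 9), (19, 14), (21, 0)}; affine count = 23; |E(F_23)| = 24.

Discriminant check: Δ ∝ 4a³ + 27b² = 4·12³ + 27·9² = 4·1728 + 27·81 ≡ 14 (mod 23). Nonzero ⇒ E is nonsingular.
For each x ∈ F_23, compute rhs = x³ + 12·x + 9 mod 23, then count y ∈ F_23 with y² ≡ rhs.
  x = 0: rhs = 9, matching y values: 3, 20 (2 points).
  x = 1: rhs = 22, matching y values: none (0 points).
  x = 2: rhs = 18, matching y values: 8, 15 (2 points).
  x = 3: rhs = 3, matching y values: 7, 16 (2 points).
  x = 4: rhs = 6, matching y values: 11, 12 (2 points).
  x = 5: rhs = 10, matching y values: none (0 points).
  x = 6: rhs = 21, matching y values: none (0 points).
  x = 7: rhs = 22, matching y values: none (0 points).
  x = 8: rhs = 19, matching y values: none (0 points).
  x = 9: rhs = 18, matching y values: 8, 15 (2 points).
  x = 10: rhs = 2, matching y values: 5, 18 (2 points).
  x = 11: rhs = 0, matching y values: 0 (1 points).
  x = 12: rhs = 18, matching y values: 8, 15 (2 points).
  x = 13: rhs = 16, matching y values: 4, 19 (2 points).
  x = 14: rhs = 0, matching y values: 0 (1 points).
  x = 15: rhs = 22, matching y values: none (0 points).
  x = 16: rhs = 19, matching y values: none (0 points).
  x = 17: rhs = 20, matching y values: none (0 points).
  x = 18: rhs = 8, matching y values: 10, 13 (2 points).
  x = 19: rhs = 12, matching y values: 9, 14 (2 points).
  x = 20: rhs = 15, matching y values: none (0 points).
  x = 21: rhs = 0, matching y values: 0 (1 points).
  x = 22: rhs = 19, matching y values: none (0 points).
Total affine count: 23.
Full point count |E(F_23)| = 23 + 1 = 24.
Hasse bound: |24 − (23+1)| = |0| = 0 ≤ 2√23 ≈ 9.5917 ✓.


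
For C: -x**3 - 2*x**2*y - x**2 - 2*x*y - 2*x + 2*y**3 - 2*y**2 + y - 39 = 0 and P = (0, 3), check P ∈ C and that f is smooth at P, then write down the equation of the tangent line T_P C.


Tangent line at P: -8*x + 43*y - 129 = 0.

Step 1: f(0, 3) = 0, so P lies on C.
Step 2: partial derivatives
  f_x(x, y) = -3*x**2 - 4*x*y - 2*x - 2*y - 2, f_y(x, y) = -2*x**2 - 2*x + 6*y**2 - 4*y + 1.
  f_x(P) = -8, f_y(P) = 43 (gradient nonzero, so P is smooth).
Step 3: tangent line at P: -8·(x − 0) + 43·(y − 3) = 0.
Expanding: -8*x + 43*y - 129 = 0.


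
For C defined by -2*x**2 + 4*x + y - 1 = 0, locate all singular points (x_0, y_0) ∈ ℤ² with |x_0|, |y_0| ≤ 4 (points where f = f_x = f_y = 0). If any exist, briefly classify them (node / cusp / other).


No singular points in the scanned grid; C is smooth there.

Compute partial derivatives:
  f_x = 4 - 4*x.
  f_y = 1.
f_y = 1 is a nonzero constant, so f_y never vanishes: no point (x, y) can satisfy f = f_x = f_y = 0. In particular no (x, y) ∈ {−4, ..., 4}² is singular; the curve is smooth.


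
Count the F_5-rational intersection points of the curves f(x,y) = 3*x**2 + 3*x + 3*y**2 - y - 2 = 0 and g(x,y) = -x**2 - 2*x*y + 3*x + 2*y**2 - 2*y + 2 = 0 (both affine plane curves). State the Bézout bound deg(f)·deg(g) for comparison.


Common zeros: {(4, 1)}; count = 1; Bézout bound = 4.

deg(f) = 2, deg(g) = 2, so Bézout bound = 4.
Scan x ∈ F_5. For each x, list the y ∈ F_5 with f(x, y) ≡ 0 and those with g(x, y) ≡ 0 (mod 5); the common zeros in that column are the intersection.
  x = 0: f ≡ 0 at y ∈ {1}; g ≡ 0 at y ∈ ∅; common: ∅.
  x = 1: f ≡ 0 at y ∈ ∅; g ≡ 0 at y ∈ {3, 4}; common: ∅.
  x = 2: f ≡ 0 at y ∈ {3, 4}; g ≡ 0 at y ∈ {1, 2}; common: ∅.
  x = 3: f ≡ 0 at y ∈ ∅; g ≡ 0 at y ∈ ∅; common: ∅.
  x = 4: f ≡ 0 at y ∈ {1}; g ≡ 0 at y ∈ {1, 4}; common: {1}.
Collecting: common zeros = {(4, 1)}, so the count is 1.
Comparison with the Bézout bound: 1 ≤ 4 = deg(f)·deg(g), as expected for curves with no common component (the affine F_5-count falls short of the bound because intersections may lie at infinity, over extension fields, or carry multiplicity).


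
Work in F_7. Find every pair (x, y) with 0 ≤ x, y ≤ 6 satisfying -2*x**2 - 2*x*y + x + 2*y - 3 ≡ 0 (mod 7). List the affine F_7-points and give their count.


Affine F_7-points: {(0, 5), (2, 6), (3, 6), (4, 3), (5, 1), (6, 5)}; count = 6.

For each of the 49 pairs (x, y) ∈ F_7², evaluate f(x, y) mod 7. Record the zeros.
  x = 0: [0↦4, 1↦6, 2↦1, 3↦3, 4↦5, 5↦0, 6↦2]  zeros at y ∈ {5}
  x = 1: [0↦3, 1↦3, 2↦3, 3↦3, 4↦3, 5↦3, 6↦3]  zeros at y ∈ ∅
  x = 2: [0↦5, 1↦3, 2↦1, 3↦6, 4↦4, 5↦2, 6↦0]  zeros at y ∈ {6}
  x = 3: [0↦3, 1↦6, 2↦2, 3↦5, 4↦1, 5↦4, 6↦0]  zeros at y ∈ {6}
  x = 4: [0↦4, 1↦5, 2↦6, 3↦0, 4↦1, 5↦2, 6↦3]  zeros at y ∈ {3}
  x = 5: [0↦1, 1↦0, 2↦6, 3↦5, 4↦4, 5↦3, 6↦2]  zeros at y ∈ {1}
  x = 6: [0↦1, 1↦5, 2↦2, 3↦6, 4↦3, 5↦0, 6↦4]  zeros at y ∈ {5}
Collecting zeros: affine points = {(0, 5), (2, 6), (3, 6), (4, 3), (5, 1), (6, 5)}.
Total count |C(F_7)_aff| = 6.


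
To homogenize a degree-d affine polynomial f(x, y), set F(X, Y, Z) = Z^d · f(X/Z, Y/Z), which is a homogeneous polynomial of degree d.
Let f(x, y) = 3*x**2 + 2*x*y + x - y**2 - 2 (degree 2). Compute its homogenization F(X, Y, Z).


F(X, Y, Z) = 3*X**2 + 2*X*Y + X*Z - Y**2 - 2*Z**2

deg(f) = 2.
Substitute x = X/Z, y = Y/Z into f, then multiply by Z^2.
  monomial 3·x^2·y^0 ↦ 3·X^2·Y^0·Z^0.
  monomial 2·x^1·y^1 ↦ 2·X^1·Y^1·Z^0.
  monomial 1·x^1·y^0 ↦ 1·X^1·Y^0·Z^1.
  monomial -1·x^0·y^2 ↦ -1·X^0·Y^2·Z^0.
  monomial -2·x^0·y^0 ↦ -2·X^0·Y^0·Z^2.
Collecting: F(X, Y, Z) = 3*X**2 + 2*X*Y + X*Z - Y**2 - 2*Z**2.


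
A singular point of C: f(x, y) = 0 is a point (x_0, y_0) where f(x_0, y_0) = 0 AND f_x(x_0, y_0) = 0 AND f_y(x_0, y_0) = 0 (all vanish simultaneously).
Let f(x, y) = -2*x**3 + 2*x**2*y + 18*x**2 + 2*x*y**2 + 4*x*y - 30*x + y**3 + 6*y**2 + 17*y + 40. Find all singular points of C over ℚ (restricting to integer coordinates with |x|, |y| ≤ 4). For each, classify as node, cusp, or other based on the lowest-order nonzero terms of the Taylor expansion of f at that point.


Singular points: {(2, -3)}; classification: cusp.

Compute partial derivatives:
  f_x = -6*x**2 + 4*x*y + 36*x + 2*y**2 + 4*y - 30.
  f_y = 2*x**2 + 4*x*y + 4*x + 3*y**2 + 12*y + 17.
Scan x_0 ∈ {−4, ..., 4}. For each x_0, f_y(x_0, y) is a polynomial in y; find its integer roots y ∈ {−4, ..., 4}, then test f_x and f at those candidates.
  x = -4: f_y(-4, y) = 3*y**2 - 4*y + 33; no integer root y with |y| ≤ 4.
  x = -3: f_y(-3, y) = 3*y**2 + 23; no integer root y with |y| ≤ 4.
  x = -2: f_y(-2, y) = 3*y**2 + 4*y + 17; no integer root y with |y| ≤ 4.
  x = -1: f_y(-1, y) = 3*y**2 + 8*y + 15; no integer root y with |y| ≤ 4.
  x = 0: f_y(0, y) = 3*y**2 + 12*y + 17; no integer root y with |y| ≤ 4.
  x = 1: f_y(1, y) = 3*y**2 + 16*y + 23; no integer root y with |y| ≤ 4.
  x = 2: f_y(2, y) = 3*y**2 + 20*y + 33; vanishes at y ∈ {-3}. (2, -3): f_x = 0, f = 0 — SINGULAR.
  x = 3: f_y(3, y) = 3*y**2 + 24*y + 47; no integer root y with |y| ≤ 4.
  x = 4: f_y(4, y) = 3*y**2 + 28*y + 65; no integer root y with |y| ≤ 4.
Only singular point on the grid: (2, -3).
Classify: substitute x = 2 + u, y = -3 + v and expand: f = -2*u**3 + 2*u**2*v + 2*u*v**2 + v**3 + v**2.
No constant or linear terms (consistent with a singular point). Quadratic part: v**2. Cubic part: -2*u**3 + 2*u**2*v + 2*u*v**2 + v**3.
The quadratic part v**2 is a perfect square, so there is a single (double) tangent line v = 0, i.e. y = -3. Restricting the cubic part to that line (v = 0) leaves -2*u**3 ≠ 0, so f is not divisible by v and the branch is v² ≈ 2*u**3 to lowest order — this is a cusp.
Classification: cusp.


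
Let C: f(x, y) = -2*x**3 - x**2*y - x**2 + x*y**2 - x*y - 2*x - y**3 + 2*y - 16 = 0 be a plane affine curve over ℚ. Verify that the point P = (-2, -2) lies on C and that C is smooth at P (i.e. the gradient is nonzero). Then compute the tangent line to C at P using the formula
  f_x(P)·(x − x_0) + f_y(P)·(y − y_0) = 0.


Tangent line at P: -24*x - 4*y - 56 = 0.

Step 1: f(-2, -2) = 0, so P lies on C.
Step 2: partial derivatives
  f_x(x, y) = -6*x**2 - 2*x*y - 2*x + y**2 - y - 2, f_y(x, y) = -x**2 + 2*x*y - x - 3*y**2 + 2.
  f_x(P) = -24, f_y(P) = -4 (gradient nonzero, so P is smooth).
Step 3: tangent line at P: -24·(x − -2) + -4·(y − -2) = 0.
Expanding: -24*x - 4*y - 56 = 0.


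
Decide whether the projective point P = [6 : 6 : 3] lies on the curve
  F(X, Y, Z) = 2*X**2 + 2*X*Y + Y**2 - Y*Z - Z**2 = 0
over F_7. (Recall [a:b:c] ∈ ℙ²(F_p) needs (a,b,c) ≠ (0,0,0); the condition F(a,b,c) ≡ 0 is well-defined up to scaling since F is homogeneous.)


F(6,6,3) ≡ 6 (mod 7); P is NOT on the curve.

Evaluate F(6, 6, 3) term-by-term (mod 7).
  2*X**2 ↦ 2·36·1·1 = 72
  2*X*Y ↦ 2·6·6·1 = 72
  Y**2 ↦ 1·1·36·1 = 36
  -Y*Z ↦ -1·1·6·3 = -18
  -Z**2 ↦ -1·1·1·9 = -9
Sum: F(6, 6, 3) = (72) + (72) + (36) + (-18) + (-9) = 153.
Reducing mod 7: 153 ≡ 6 (mod 7).
Since F(a, b, c) ≡ 6 ≠ 0 (mod 7), P does NOT lie on the curve.


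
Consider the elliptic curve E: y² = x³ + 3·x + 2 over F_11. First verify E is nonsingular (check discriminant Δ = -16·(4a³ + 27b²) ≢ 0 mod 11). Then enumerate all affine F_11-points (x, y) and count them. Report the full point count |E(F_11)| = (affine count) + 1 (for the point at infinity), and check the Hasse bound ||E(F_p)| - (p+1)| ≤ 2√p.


Affine points = {(2, 4), (2, 7), (3, 4), (3, 7), (4, 1), (4, 10), (6, 4), (6, 7), (7, 5), (7, 6), (10, 3), (10, 8)}; affine count = 12; |E(F_11)| = 13.

Discriminant check: Δ ∝ 4a³ + 27b² = 4·3³ + 27·2² = 4·27 + 27·4 ≡ 7 (mod 11). Nonzero ⇒ E is nonsingular.
For each x ∈ F_11, compute rhs = x³ + 3·x + 2 mod 11, then count y ∈ F_11 with y² ≡ rhs.
  x = 0: rhs = 2, matching y values: none (0 points).
  x = 1: rhs = 6, matching y values: none (0 points).
  x = 2: rhs = 5, matching y values: 4, 7 (2 points).
  x = 3: rhs = 5, matching y values: 4, 7 (2 points).
  x = 4: rhs = 1, matching y values: 1, 10 (2 points).
  x = 5: rhs = 10, matching y values: none (0 points).
  x = 6: rhs = 5, matching y values: 4, 7 (2 points).
  x = 7: rhs = 3, matching y values: 5, 6 (2 points).
  x = 8: rhs = 10, matching y values: none (0 points).
  x = 9: rhs = 10, matching y values: none (0 points).
  x = 10: rhs = 9, matching y values: 3, 8 (2 points).
Total affine count: 12.
Full point count |E(F_11)| = 12 + 1 = 13.
Hasse bound: |13 − (11+1)| = |1| = 1 ≤ 2√11 ≈ 6.6332 ✓.


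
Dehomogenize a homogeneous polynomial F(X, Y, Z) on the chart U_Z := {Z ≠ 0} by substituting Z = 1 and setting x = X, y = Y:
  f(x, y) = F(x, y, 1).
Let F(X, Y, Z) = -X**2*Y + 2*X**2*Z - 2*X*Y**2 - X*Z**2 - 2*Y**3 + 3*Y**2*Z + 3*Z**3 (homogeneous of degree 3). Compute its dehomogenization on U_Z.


f(x, y) = -x**2*y + 2*x**2 - 2*x*y**2 - x - 2*y**3 + 3*y**2 + 3

On U_Z we set Z = 1. Each monomial c·X^i·Y^j·Z^k in F becomes c·x^i·y^j·1^k = c·x^i·y^j.
Substituting Z = 1: F(X, Y, 1) = -x**2*y + 2*x**2 - 2*x*y**2 - x - 2*y**3 + 3*y**2 + 3.
Note: deg(f) ≤ deg(F) = 3; strict inequality happens when F is divisible by Z (lost terms).


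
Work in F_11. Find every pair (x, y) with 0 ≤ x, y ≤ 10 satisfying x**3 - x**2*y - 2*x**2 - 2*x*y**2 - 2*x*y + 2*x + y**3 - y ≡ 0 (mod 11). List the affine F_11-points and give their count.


Affine F_11-points: {(0, 0), (0, 1), (0, 10), (1, 6), (2, 2), (2, 6), (2, 7), (3, 2), (5, 5), (5, 6), (5, 10), (6, 5), (6, 9), (7, 5), (7, 10), (10, 2)}; count = 16.

For each of the 121 pairs (x, y) ∈ F_11², evaluate f(x, y) mod 11. Record the zeros.
  x = 0: [0↦0, 1↦0, 2↦6, 3↦2, 4↦5, 5↦10, 6↦1, 7↦6, 8↦9, 9↦5, 10↦0]  zeros at y ∈ {0, 1, 10}
  x = 1: [0↦1, 1↦7, 2↦4, 3↦9, 4↦6, 5↦1, 6↦0, 7↦9, 8↦1, 9↦4, 10↦2]  zeros at y ∈ {6}
  x = 2: [0↦4, 1↦3, 2↦0, 3↦1, 4↦1, 5↦6, 6↦0, 7↦0, 8↦1, 9↦9, 10↦8]  zeros at y ∈ {2, 6, 7}
  x = 3: [0↦4, 1↦5, 2↦0, 3↦6, 4↦7, 5↦9, 6↦7, 7↦7, 8↦4, 9↦4, 10↦2]  zeros at y ∈ {2}
  x = 4: [0↦7, 1↦8, 2↦10, 3↦8, 4↦8, 5↦5, 6↦5, 7↦3, 8↦5, 9↦6, 10↦1]  zeros at y ∈ ∅
  x = 5: [0↦8, 1↦7, 2↦3, 3↦2, 4↦10, 5↦0, 6↦0, 7↦5, 8↦10, 9↦10, 10↦0]  zeros at y ∈ {5, 6, 10}
  x = 6: [0↦2, 1↦8, 2↦7, 3↦5, 4↦8, 5↦0, 6↦9, 7↦8, 8↦3, 9↦0, 10↦5]  zeros at y ∈ {5, 9}
  x = 7: [0↦6, 1↦6, 2↦6, 3↦1, 4↦8, 5↦0, 6↦5, 7↦7, 8↦1, 9↦4, 10↦0]  zeros at y ∈ {5, 10}
  x = 8: [0↦4, 1↦7, 2↦6, 3↦7, 4↦5, 5↦6, 6↦5, 7↦8, 8↦10, 9↦6, 10↦2]  zeros at y ∈ ∅
  x = 9: [0↦2, 1↦6, 2↦2, 3↦7, 4↦5, 5↦2, 6↦4, 7↦6, 8↦3, 9↦1, 10↦6]  zeros at y ∈ ∅
  x = 10: [0↦6, 1↦9, 2↦0, 3↦7, 4↦3, 5↦5, 6↦8, 7↦7, 8↦8, 9↦6, 10↦7]  zeros at y ∈ {2}
Collecting zeros: affine points = {(0, 0), (0, 1), (0, 10), (1, 6), (2, 2), (2, 6), (2, 7), (3, 2), (5, 5), (5, 6), (5, 10), (6, 5), (6, 9), (7, 5), (7, 10), (10, 2)}.
Total count |C(F_11)_aff| = 16.


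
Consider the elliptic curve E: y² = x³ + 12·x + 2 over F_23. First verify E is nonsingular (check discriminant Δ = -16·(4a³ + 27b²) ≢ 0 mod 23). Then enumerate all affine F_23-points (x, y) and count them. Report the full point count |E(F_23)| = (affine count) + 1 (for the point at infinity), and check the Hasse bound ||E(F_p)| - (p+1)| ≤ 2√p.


Affine points = {(0, 5), (0, 18), (5, 7), (5, 16), (8, 9), (8, 14), (10, 8), (10, 15), (11, 4), (11, 19), (13, 3), (13, 20), (14, 4), (14, 19), (16, 9), (16, 14), (17, 6), (17, 17), (18, 1), (18, 22), (20, 10), (20, 13), (21, 4), (21, 19), (22, 9), (22, 14)}; affine count = 26; |E(F_23)| = 27.

Discriminant check: Δ ∝ 4a³ + 27b² = 4·12³ + 27·2² = 4·1728 + 27·4 ≡ 5 (mod 23). Nonzero ⇒ E is nonsingular.
For each x ∈ F_23, compute rhs = x³ + 12·x + 2 mod 23, then count y ∈ F_23 with y² ≡ rhs.
  x = 0: rhs = 2, matching y values: 5, 18 (2 points).
  x = 1: rhs = 15, matching y values: none (0 points).
  x = 2: rhs = 11, matching y values: none (0 points).
  x = 3: rhs = 19, matching y values: none (0 points).
  x = 4: rhs = 22, matching y values: none (0 points).
  x = 5: rhs = 3, matching y values: 7, 16 (2 points).
  x = 6: rhs = 14, matching y values: none (0 points).
  x = 7: rhs = 15, matching y values: none (0 points).
  x = 8: rhs = 12, matching y values: 9, 14 (2 points).
  x = 9: rhs = 11, matching y values: none (0 points).
  x = 10: rhs = 18, matching y values: 8, 15 (2 points).
  x = 11: rhs = 16, matching y values: 4, 19 (2 points).
  x = 12: rhs = 11, matching y values: none (0 points).
  x = 13: rhs = 9, matching y values: 3, 20 (2 points).
  x = 14: rhs = 16, matching y values: 4, 19 (2 points).
  x = 15: rhs = 15, matching y values: none (0 points).
  x = 16: rhs = 12, matching y values: 9, 14 (2 points).
  x = 17: rhs = 13, matching y values: 6, 17 (2 points).
  x = 18: rhs = 1, matching y values: 1, 22 (2 points).
  x = 19: rhs = 5, matching y values: none (0 points).
  x = 20: rhs = 8, matching y values: 10, 13 (2 points).
  x = 21: rhs = 16, matching y values: 4, 19 (2 points).
  x = 22: rhs = 12, matching y values: 9, 14 (2 points).
Total affine count: 26.
Full point count |E(F_23)| = 26 + 1 = 27.
Hasse bound: |27 − (23+1)| = |3| = 3 ≤ 2√23 ≈ 9.5917 ✓.


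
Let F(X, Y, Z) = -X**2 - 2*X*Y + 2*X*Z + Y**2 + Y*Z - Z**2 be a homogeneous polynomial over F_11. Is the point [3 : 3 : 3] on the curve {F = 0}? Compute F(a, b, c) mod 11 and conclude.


F(3,3,3) ≡ 0 (mod 11); P is on the curve.

Evaluate F(3, 3, 3) term-by-term (mod 11).
  -X**2 ↦ -1·9·1·1 = -9
  -2*X*Y ↦ -2·3·3·1 = -18
  2*X*Z ↦ 2·3·1·3 = 18
  Y**2 ↦ 1·1·9·1 = 9
  Y*Z ↦ 1·1·3·3 = 9
  -Z**2 ↦ -1·1·1·9 = -9
Sum: F(3, 3, 3) = (-9) + (-18) + (18) + (9) + (9) + (-9) = 0.
Reducing mod 11: 0 ≡ 0 (mod 11).
Since F(a, b, c) ≡ 0 (mod 11), P lies on the curve.


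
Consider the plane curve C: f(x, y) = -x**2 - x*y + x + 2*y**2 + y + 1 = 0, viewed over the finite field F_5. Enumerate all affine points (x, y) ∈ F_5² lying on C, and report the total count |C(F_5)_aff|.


Affine F_5-points: {(2, 1), (2, 2), (3, 0), (3, 1)}; count = 4.

For each of the 25 pairs (x, y) ∈ F_5², evaluate f(x, y) mod 5. Record the zeros.
  x = 0: [0↦1, 1↦4, 2↦1, 3↦2, 4↦2]  zeros at y ∈ ∅
  x = 1: [0↦1, 1↦3, 2↦4, 3↦4, 4↦3]  zeros at y ∈ ∅
  x = 2: [0↦4, 1↦0, 2↦0, 3↦4, 4↦2]  zeros at y ∈ {1, 2}
  x = 3: [0↦0, 1↦0, 2↦4, 3↦2, 4↦4]  zeros at y ∈ {0, 1}
  x = 4: [0↦4, 1↦3, 2↦1, 3↦3, 4↦4]  zeros at y ∈ ∅
Collecting zeros: affine points = {(2, 1), (2, 2), (3, 0), (3, 1)}.
Total count |C(F_5)_aff| = 4.
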